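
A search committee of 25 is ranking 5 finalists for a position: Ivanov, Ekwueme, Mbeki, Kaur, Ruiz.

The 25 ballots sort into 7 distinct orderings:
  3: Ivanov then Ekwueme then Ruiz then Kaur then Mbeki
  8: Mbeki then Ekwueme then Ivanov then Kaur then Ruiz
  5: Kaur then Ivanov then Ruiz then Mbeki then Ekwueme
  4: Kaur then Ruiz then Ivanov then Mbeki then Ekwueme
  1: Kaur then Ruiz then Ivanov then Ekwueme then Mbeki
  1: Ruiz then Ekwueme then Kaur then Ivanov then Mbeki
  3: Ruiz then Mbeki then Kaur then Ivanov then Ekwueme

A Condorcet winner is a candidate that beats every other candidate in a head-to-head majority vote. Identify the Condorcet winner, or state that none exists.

Kaur

Pairwise majorities:
Ivanov vs Ekwueme: 16 to 9, Ivanov.
Ivanov vs Mbeki: Ivanov preferred on 3+5+4+1+1 = 14 ballots; Ivanov wins 14–11.
Ivanov–Kaur: Kaur 14–11.
Ivanov vs Ruiz: 16 to 9, Ivanov.
Ekwueme vs Mbeki: Ekwueme is ranked higher on 3+1+1 = 5 ballots, Mbeki on 20. Mbeki wins 20–5.
Ekwueme vs Kaur: 3+8+1 = 12 for Ekwueme, 13 for Kaur — Kaur by 13–12.
Ekwueme vs Ruiz: Ekwueme is ranked higher on 3+8 = 11 ballots, Ruiz on 14. Ruiz wins 14–11.
Mbeki–Kaur: Kaur 14–11.
Mbeki–Ruiz: Ruiz 17–8.
Kaur vs Ruiz: Kaur, 18–7.
Only Kaur has no losses; Kaur is the Condorcet winner.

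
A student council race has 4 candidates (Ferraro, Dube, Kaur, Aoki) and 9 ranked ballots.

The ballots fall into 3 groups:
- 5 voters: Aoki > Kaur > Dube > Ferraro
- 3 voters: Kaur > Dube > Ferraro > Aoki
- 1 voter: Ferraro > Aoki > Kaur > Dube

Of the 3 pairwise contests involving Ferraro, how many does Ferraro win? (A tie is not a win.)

Ferraro against each rival (9 voters):
Ferraro vs Dube: 1 for Ferraro, 8 for Dube — Dube by 8–1.
Ferraro vs Kaur: Kaur, 8–1.
Ferraro vs Aoki: Aoki wins 5–4.
Ferraro beats no one; loses to Dube, Kaur, Aoki — 0 pairwise wins.

0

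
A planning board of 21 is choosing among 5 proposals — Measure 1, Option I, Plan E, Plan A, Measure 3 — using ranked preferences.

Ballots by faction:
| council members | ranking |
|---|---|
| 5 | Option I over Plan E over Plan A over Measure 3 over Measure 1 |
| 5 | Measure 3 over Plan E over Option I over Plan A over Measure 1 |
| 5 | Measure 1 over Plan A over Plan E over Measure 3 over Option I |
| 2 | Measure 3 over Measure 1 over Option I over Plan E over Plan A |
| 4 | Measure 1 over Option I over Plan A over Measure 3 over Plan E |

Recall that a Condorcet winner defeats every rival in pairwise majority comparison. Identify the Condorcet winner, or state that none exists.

Head-to-head results (21 council members):
Measure 1 vs Option I: Measure 1 wins 11–10.
Measure 1 vs Plan E: Measure 1 wins 11–10.
Measure 1 vs Plan A: Measure 1 wins 11–10.
Measure 1–Measure 3: Measure 3 12–9.
Option I–Plan E: Option I 11–10.
Option I vs Plan A: Option I wins 16–5.
Option I–Measure 3: Measure 3 12–9.
Plan E vs Plan A: Plan E, 12–9.
Plan E vs Measure 3: Measure 3, 11–10.
Plan A vs Measure 3: Plan A wins 14–7.
No option is unbeaten: Measure 1 loses to Measure 3; Option I loses to Measure 1; Plan E loses to Measure 1; Plan A loses to Measure 1; Measure 3 loses to Plan A. In particular Measure 1 → Plan A → Measure 3 → Measure 1 is a majority cycle — no Condorcet winner exists.

none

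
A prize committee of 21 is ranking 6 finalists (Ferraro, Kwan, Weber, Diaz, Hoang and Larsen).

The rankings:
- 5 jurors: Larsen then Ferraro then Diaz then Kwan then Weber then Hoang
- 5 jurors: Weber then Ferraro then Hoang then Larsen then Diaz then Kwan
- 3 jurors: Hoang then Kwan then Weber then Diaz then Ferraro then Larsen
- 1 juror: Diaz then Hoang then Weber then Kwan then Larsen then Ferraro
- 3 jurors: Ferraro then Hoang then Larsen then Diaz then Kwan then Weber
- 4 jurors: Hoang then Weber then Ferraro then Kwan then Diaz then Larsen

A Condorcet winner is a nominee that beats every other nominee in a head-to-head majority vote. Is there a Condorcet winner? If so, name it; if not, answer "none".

none

Head-to-head results (21 jurors):
Ferraro vs Kwan: Ferraro, 17–4.
Ferraro vs Weber: Ferraro preferred on 5+3 = 8 ballots; Weber wins 13–8.
Ferraro–Diaz: Ferraro 17–4.
Ferraro–Hoang: Ferraro 13–8.
Ferraro vs Larsen: Ferraro is ranked higher on 5+3+3+4 = 15 ballots, Larsen on 6. Ferraro wins 15–6.
Kwan vs Weber: 5+3+3 = 11 for Kwan, 10 for Weber — Kwan by 11–10.
Kwan vs Diaz: Diaz, 14–7.
Kwan vs Hoang: Kwan is ranked higher on 5 ballots, Hoang on 16. Hoang wins 16–5.
Kwan–Larsen: Larsen 13–8.
Weber vs Diaz: Weber, 12–9.
Weber vs Hoang: Hoang wins 11–10.
Weber vs Larsen: Weber preferred on 5+3+1+4 = 13 ballots; Weber wins 13–8.
Diaz vs Hoang: Hoang wins 15–6.
Diaz vs Larsen: Larsen, 13–8.
Hoang vs Larsen: Hoang is ranked higher on 5+3+1+3+4 = 16 ballots, Larsen on 5. Hoang wins 16–5.
No nominee is unbeaten: Ferraro loses to Weber; Kwan loses to Ferraro; Weber loses to Kwan; Diaz loses to Ferraro; Hoang loses to Ferraro; Larsen loses to Ferraro. In particular Ferraro beats Kwan beats Weber beats Ferraro is a majority cycle — no Condorcet winner exists.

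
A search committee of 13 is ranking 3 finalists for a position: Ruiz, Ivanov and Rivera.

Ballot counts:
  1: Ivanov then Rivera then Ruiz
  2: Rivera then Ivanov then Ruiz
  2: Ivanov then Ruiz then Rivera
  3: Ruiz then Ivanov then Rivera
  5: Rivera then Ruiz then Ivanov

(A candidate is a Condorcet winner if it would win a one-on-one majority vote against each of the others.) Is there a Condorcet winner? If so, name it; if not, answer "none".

Rivera

Pairwise majorities:
Ruiz vs Ivanov: Ruiz, 8–5.
Ruiz vs Rivera: Ruiz is ranked higher on 2+3 = 5 ballots, Rivera on 8. Rivera wins 8–5.
Ivanov vs Rivera: Rivera wins 7–6.
Rivera defeats every rival head-to-head and is the Condorcet winner.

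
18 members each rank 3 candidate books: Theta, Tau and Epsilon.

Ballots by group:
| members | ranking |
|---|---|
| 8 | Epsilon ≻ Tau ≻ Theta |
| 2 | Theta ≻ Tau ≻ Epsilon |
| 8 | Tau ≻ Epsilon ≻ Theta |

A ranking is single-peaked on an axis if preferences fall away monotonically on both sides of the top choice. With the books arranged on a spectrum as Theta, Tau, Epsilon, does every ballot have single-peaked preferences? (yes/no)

yes

Axis positions: Theta=1, Tau=2, Epsilon=3.
Group 1 (peak Epsilon at position 3): ranking walks positions 3-2-1, expanding outward from the peak — single-peaked.
Group 2 (peak Theta at position 1): ranking walks positions 1-2-3, expanding outward from the peak — single-peaked.
Group 3 (peak Tau at position 2): ranking walks positions 2-3-1, expanding outward from the peak — single-peaked.
Every ranking is single-peaked on this axis.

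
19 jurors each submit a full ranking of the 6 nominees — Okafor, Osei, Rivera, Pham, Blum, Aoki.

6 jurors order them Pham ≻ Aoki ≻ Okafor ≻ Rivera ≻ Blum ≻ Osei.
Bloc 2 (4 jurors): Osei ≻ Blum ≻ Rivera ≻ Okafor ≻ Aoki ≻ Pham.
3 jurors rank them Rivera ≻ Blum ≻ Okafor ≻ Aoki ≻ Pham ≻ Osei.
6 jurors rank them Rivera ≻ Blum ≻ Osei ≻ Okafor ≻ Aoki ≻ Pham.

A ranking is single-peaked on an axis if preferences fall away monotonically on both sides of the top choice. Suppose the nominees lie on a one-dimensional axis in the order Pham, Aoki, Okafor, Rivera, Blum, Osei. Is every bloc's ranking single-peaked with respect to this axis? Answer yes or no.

yes

Axis positions: Pham=1, Aoki=2, Okafor=3, Rivera=4, Blum=5, Osei=6.
Bloc 1 (peak Pham at position 1): ranking walks positions 1-2-3-4-5-6, expanding outward from the peak — single-peaked.
Bloc 2 (peak Osei at position 6): ranking walks positions 6-5-4-3-2-1, expanding outward from the peak — single-peaked.
Bloc 3 (peak Rivera at position 4): ranking walks positions 4-5-3-2-1-6, expanding outward from the peak — single-peaked.
Bloc 4 (peak Rivera at position 4): ranking walks positions 4-5-6-3-2-1, expanding outward from the peak — single-peaked.
Every ranking is single-peaked on this axis.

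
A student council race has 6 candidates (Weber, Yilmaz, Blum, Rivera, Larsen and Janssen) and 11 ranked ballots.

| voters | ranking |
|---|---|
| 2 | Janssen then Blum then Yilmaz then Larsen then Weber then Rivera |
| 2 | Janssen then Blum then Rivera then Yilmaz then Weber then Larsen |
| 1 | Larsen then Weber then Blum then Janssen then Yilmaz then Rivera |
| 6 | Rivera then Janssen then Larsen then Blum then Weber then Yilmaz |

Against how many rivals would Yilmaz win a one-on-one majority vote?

Yilmaz against each rival (11 voters):
Yilmaz vs Weber: Yilmaz preferred on 2+2 = 4 ballots; Weber wins 7–4.
Yilmaz vs Blum: Blum wins 11–0.
Yilmaz vs Rivera: Yilmaz preferred on 2+1 = 3 ballots; Rivera wins 8–3.
Yilmaz vs Larsen: Yilmaz is ranked higher on 2+2 = 4 ballots, Larsen on 7. Larsen wins 7–4.
Yilmaz vs Janssen: Yilmaz preferred on 0 ballots; Janssen wins 11–0.
Yilmaz beats no one; loses to Weber, Blum, Rivera, Larsen, Janssen — 0 pairwise wins.

0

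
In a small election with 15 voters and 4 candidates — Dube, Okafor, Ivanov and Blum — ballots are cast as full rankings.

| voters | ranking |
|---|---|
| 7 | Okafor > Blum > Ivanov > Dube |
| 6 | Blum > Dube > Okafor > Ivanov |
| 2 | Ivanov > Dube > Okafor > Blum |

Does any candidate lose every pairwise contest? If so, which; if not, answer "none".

none

Pairwise majorities:
Dube vs Okafor: Dube is ranked higher on 6+2 = 8 ballots, Okafor on 7. Dube wins 8–7.
Dube vs Ivanov: Dube is ranked higher on 6 ballots, Ivanov on 9. Ivanov wins 9–6.
Dube vs Blum: Blum, 13–2.
Okafor vs Ivanov: Okafor wins 13–2.
Okafor–Blum: Okafor 9–6.
Ivanov vs Blum: Ivanov is ranked higher on 2 ballots, Blum on 13. Blum wins 13–2.
No candidate is winless: Dube beats Okafor; Okafor beats Ivanov; Ivanov beats Dube; Blum beats Dube. There is no Condorcet loser.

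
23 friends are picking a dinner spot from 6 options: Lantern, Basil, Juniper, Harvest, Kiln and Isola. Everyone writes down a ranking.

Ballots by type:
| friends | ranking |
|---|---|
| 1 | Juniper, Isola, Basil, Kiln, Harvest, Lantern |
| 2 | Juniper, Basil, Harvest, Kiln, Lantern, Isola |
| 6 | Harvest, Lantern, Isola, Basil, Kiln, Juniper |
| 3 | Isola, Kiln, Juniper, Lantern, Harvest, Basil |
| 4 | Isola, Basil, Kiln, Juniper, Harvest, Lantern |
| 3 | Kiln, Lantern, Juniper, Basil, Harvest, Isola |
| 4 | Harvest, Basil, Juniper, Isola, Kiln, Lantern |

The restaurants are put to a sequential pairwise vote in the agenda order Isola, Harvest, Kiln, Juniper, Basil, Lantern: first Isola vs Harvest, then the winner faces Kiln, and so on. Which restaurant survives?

Lantern

Round 1: Isola vs Harvest — 8–15, Harvest advances.
Round 2: Harvest vs Kiln — 12–11, Harvest advances.
Round 3: Harvest vs Juniper — 10–13, Juniper advances.
Round 4: Juniper vs Basil — 9–14, Basil advances.
Round 5: Basil vs Lantern — 11–12, Lantern advances.
Lantern survives the agenda.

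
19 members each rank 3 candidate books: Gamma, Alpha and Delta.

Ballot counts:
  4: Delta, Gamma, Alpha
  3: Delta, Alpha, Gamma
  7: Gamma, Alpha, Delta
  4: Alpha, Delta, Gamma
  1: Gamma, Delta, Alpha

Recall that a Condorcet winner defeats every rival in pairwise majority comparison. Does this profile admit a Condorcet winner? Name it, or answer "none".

Head-to-head results (19 members):
Gamma vs Alpha: Gamma preferred on 4+7+1 = 12 ballots; Gamma wins 12–7.
Gamma vs Delta: Delta wins 11–8.
Alpha vs Delta: Alpha preferred on 7+4 = 11 ballots; Alpha wins 11–8.
Each book drops at least one matchup (Gamma loses to Delta; Alpha loses to Gamma; Delta loses to Alpha); the cycle Gamma > Alpha > Delta > Gamma rules out a Condorcet winner.

none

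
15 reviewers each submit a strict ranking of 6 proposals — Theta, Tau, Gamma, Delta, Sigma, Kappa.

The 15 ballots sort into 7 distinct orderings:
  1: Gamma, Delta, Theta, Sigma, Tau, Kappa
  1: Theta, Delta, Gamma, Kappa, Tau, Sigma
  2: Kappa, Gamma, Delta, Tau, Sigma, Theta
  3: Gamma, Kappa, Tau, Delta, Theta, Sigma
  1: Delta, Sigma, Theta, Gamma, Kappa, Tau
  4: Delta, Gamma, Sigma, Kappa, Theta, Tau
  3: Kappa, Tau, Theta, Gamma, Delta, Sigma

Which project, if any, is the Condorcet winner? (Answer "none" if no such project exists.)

Gamma

Head-to-head results (15 reviewers):
Theta vs Tau: Tau, 8–7.
Theta–Gamma: Gamma 10–5.
Theta vs Delta: Delta, 11–4.
Theta vs Sigma: Theta, 8–7.
Theta vs Kappa: Kappa, 12–3.
Tau vs Gamma: Gamma wins 12–3.
Tau vs Delta: Delta, 9–6.
Tau vs Sigma: Tau, 9–6.
Tau vs Kappa: Kappa, 14–1.
Gamma vs Delta: Gamma, 9–6.
Gamma vs Sigma: Gamma wins 14–1.
Gamma vs Kappa: Gamma, 10–5.
Delta vs Sigma: Delta, 15–0.
Delta–Kappa: Kappa 8–7.
Sigma–Kappa: Kappa 9–6.
Gamma beats each of Theta, Tau, Delta, Sigma, Kappa — Gamma is the Condorcet winner.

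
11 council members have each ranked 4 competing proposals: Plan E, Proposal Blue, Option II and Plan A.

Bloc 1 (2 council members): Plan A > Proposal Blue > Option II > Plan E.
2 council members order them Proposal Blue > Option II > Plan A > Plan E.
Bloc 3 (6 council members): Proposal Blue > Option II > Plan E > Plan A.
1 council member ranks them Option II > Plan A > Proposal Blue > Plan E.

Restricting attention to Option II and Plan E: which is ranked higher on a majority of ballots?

Option II

Ballots ranking Option II above Plan E: 2 + 2 + 6 + 1 = 11.
Ballots ranking Plan E above Option II: 11 − 11 = 0.
Option II wins the head-to-head 11–0.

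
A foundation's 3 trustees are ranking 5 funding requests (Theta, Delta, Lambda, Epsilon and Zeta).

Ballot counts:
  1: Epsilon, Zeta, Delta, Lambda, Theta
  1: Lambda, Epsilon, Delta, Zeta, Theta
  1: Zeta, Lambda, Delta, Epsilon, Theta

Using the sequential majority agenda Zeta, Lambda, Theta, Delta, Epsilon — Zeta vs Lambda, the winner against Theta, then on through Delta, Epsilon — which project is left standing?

Round 1: Zeta vs Lambda — 2–1, Zeta advances.
Round 2: Zeta vs Theta — 3–0, Zeta advances.
Round 3: Zeta vs Delta — 2–1, Zeta advances.
Round 4: Zeta vs Epsilon — 1–2, Epsilon advances.
The agenda winner is Epsilon.

Epsilon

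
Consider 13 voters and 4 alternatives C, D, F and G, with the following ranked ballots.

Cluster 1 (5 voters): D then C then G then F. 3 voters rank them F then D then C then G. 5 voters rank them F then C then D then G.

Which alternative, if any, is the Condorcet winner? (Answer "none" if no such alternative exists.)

F

Head-to-head results (13 voters):
C–D: D 8–5.
C–F: F 8–5.
C–G: C 13–0.
D vs F: F, 8–5.
D vs G: D, 13–0.
F vs G: F, 8–5.
F wins every pairwise contest, so F is the Condorcet winner.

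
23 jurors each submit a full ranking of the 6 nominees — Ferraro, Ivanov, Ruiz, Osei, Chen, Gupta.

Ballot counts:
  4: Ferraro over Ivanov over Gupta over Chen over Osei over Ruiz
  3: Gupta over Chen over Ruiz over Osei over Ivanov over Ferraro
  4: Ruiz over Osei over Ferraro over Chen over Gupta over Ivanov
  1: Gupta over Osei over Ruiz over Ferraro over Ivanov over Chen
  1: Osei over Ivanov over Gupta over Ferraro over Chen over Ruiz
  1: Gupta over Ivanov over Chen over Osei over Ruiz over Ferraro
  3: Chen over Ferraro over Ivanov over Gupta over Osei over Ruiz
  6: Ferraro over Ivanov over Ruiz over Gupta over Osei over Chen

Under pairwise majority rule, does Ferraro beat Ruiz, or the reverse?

Ballots ranking Ferraro above Ruiz: 4 + 1 + 3 + 6 = 14.
Ballots ranking Ruiz above Ferraro: 23 − 14 = 9.
Ferraro wins the head-to-head 14–9.

Ferraro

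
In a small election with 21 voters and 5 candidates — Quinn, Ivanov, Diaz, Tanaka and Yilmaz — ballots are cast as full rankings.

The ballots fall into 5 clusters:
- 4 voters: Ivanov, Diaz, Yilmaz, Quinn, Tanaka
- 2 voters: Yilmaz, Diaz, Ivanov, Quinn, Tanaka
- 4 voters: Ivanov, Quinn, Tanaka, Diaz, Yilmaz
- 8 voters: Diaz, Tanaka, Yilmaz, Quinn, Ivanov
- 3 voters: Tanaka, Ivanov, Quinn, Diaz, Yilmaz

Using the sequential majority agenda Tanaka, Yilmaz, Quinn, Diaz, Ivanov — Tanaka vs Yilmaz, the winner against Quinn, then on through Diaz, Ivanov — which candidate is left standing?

Ivanov

Round 1: Tanaka vs Yilmaz — 15–6, Tanaka advances.
Round 2: Tanaka vs Quinn — 11–10, Tanaka advances.
Round 3: Tanaka vs Diaz — 7–14, Diaz advances.
Round 4: Diaz vs Ivanov — 10–11, Ivanov advances.
Ivanov survives the agenda.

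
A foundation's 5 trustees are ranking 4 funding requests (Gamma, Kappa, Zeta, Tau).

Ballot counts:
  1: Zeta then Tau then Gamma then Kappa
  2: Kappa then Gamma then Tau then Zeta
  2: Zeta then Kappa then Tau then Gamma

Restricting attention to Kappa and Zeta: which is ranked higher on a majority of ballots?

Ballots ranking Kappa above Zeta: 2.
Ballots ranking Zeta above Kappa: 5 − 2 = 3.
Zeta wins the head-to-head 3–2.

Zeta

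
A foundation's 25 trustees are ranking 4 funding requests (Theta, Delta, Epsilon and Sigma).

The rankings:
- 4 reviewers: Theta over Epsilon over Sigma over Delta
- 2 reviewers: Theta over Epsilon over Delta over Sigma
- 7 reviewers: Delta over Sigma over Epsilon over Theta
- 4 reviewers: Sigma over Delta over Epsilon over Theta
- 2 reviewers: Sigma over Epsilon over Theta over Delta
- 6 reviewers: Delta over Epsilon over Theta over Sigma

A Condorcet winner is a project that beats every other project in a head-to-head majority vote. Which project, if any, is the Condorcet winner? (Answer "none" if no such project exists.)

Delta

Pairwise majorities:
Theta vs Delta: Theta preferred on 4+2+2 = 8 ballots; Delta wins 17–8.
Theta vs Epsilon: Epsilon wins 19–6.
Theta vs Sigma: Sigma, 13–12.
Delta vs Epsilon: 7+4+6 = 17 for Delta, 8 for Epsilon — Delta by 17–8.
Delta–Sigma: Delta 15–10.
Epsilon vs Sigma: 4+2+6 = 12 for Epsilon, 13 for Sigma — Sigma by 13–12.
Delta beats each of Theta, Epsilon, Sigma — Delta is the Condorcet winner.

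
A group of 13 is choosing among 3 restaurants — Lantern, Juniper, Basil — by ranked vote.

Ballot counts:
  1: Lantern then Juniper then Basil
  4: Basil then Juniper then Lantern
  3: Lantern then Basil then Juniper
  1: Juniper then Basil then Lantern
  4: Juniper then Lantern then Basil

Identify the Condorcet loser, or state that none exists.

none

Head-to-head results (13 friends):
Lantern vs Juniper: Lantern preferred on 1+3 = 4 ballots; Juniper wins 9–4.
Lantern vs Basil: Lantern preferred on 1+3+4 = 8 ballots; Lantern wins 8–5.
Juniper vs Basil: Basil, 7–6.
Every restaurant wins at least one matchup (Lantern beats Basil; Juniper beats Lantern; Basil beats Juniper), so there is no Condorcet loser.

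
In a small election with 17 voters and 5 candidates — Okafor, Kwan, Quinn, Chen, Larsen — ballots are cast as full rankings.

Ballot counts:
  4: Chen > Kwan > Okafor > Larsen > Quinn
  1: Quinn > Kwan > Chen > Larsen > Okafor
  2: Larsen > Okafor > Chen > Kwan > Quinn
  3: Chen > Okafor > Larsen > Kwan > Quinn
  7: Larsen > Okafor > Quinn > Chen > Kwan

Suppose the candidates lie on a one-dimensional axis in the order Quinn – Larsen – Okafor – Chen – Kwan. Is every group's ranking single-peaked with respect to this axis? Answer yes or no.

Axis positions: Quinn=1, Larsen=2, Okafor=3, Chen=4, Kwan=5.
Group 1 (peak Chen at position 4): ranking walks positions 4-5-3-2-1, expanding outward from the peak — single-peaked.
Group 2: ranking walks positions 1-5-4-2-3; Kwan is ranked above Larsen even though Larsen lies between Kwan and the peak Quinn on the axis — preferences dip and rise again. Not single-peaked.
Group 3 (peak Larsen at position 2): ranking walks positions 2-3-4-5-1, expanding outward from the peak — single-peaked.
Group 4 (peak Chen at position 4): ranking walks positions 4-3-2-5-1, expanding outward from the peak — single-peaked.
Group 5 (peak Larsen at position 2): ranking walks positions 2-3-1-4-5, expanding outward from the peak — single-peaked.
Group 2 violates single-peakedness, so the profile is not single-peaked on this axis.

no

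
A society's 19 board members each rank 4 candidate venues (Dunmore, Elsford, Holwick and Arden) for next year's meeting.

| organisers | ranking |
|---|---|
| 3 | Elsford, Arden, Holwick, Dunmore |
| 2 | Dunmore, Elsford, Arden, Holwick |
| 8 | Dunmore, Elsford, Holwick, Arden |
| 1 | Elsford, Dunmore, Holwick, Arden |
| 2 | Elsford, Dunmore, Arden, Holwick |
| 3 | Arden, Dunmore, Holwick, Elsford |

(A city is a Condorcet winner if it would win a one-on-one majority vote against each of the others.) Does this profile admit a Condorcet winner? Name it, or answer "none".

Dunmore

Check each pair by majority over 19 ballots:
Dunmore vs Elsford: 13 to 6, Dunmore.
Dunmore vs Holwick: Dunmore is ranked higher on 2+8+1+2+3 = 16 ballots, Holwick on 3. Dunmore wins 16–3.
Dunmore vs Arden: 13 to 6, Dunmore.
Elsford vs Holwick: 16 to 3, Elsford.
Elsford vs Arden: Elsford is ranked higher on 3+2+8+1+2 = 16 ballots, Arden on 3. Elsford wins 16–3.
Holwick vs Arden: 9 to 10, Arden.
Only Dunmore has no losses; Dunmore is the Condorcet winner.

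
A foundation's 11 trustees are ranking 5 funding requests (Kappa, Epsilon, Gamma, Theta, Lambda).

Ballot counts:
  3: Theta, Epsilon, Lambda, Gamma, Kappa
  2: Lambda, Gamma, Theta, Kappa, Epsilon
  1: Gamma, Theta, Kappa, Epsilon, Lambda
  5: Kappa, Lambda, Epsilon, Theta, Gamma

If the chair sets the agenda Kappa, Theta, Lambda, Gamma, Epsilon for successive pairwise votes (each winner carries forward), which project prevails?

Round 1: Kappa vs Theta — 5–6, Theta advances.
Round 2: Theta vs Lambda — 4–7, Lambda advances.
Round 3: Lambda vs Gamma — 10–1, Lambda advances.
Round 4: Lambda vs Epsilon — 7–4, Lambda advances.
Lambda survives the agenda.

Lambda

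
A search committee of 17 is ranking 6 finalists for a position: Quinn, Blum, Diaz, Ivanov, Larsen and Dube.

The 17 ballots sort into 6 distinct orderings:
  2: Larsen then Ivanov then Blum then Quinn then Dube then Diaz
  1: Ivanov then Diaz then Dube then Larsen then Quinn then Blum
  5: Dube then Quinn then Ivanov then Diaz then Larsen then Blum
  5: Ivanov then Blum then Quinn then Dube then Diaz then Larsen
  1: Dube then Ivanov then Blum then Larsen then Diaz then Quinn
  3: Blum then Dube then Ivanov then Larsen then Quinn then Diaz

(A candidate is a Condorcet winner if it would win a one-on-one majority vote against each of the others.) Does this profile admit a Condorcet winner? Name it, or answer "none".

none

Check each pair by majority over 17 ballots:
Quinn vs Blum: Blum wins 11–6.
Quinn–Diaz: Quinn 15–2.
Quinn vs Ivanov: Ivanov, 12–5.
Quinn vs Larsen: Quinn wins 10–7.
Quinn–Dube: Dube 10–7.
Blum–Diaz: Blum 11–6.
Blum vs Ivanov: Ivanov wins 14–3.
Blum–Larsen: Blum 9–8.
Blum vs Dube: Blum wins 10–7.
Diaz–Ivanov: Ivanov 17–0.
Diaz–Larsen: Diaz 11–6.
Diaz–Dube: Dube 16–1.
Ivanov vs Larsen: Ivanov wins 15–2.
Ivanov vs Dube: Dube wins 9–8.
Larsen vs Dube: Dube, 15–2.
Each candidate drops at least one matchup (Quinn loses to Blum; Blum loses to Ivanov; Diaz loses to Quinn; Ivanov loses to Dube; Larsen loses to Quinn; Dube loses to Blum); the cycle Blum beats Dube beats Ivanov beats Blum rules out a Condorcet winner.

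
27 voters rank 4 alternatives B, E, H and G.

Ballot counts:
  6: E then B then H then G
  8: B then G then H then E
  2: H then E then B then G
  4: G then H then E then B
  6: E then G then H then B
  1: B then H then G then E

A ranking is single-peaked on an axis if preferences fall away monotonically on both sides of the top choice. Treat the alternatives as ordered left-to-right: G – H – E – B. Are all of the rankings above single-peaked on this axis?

no

Axis positions: G=1, H=2, E=3, B=4.
Bloc 1 (peak E at position 3): ranking walks positions 3-4-2-1, expanding outward from the peak — single-peaked.
Bloc 2: ranking walks positions 4-1-2-3; G is ranked above E even though E lies between G and the peak B on the axis — preferences dip and rise again. Not single-peaked.
Bloc 3 (peak H at position 2): ranking walks positions 2-3-4-1, expanding outward from the peak — single-peaked.
Bloc 4 (peak G at position 1): ranking walks positions 1-2-3-4, expanding outward from the peak — single-peaked.
Bloc 5: ranking walks positions 3-1-2-4; G is ranked above H even though H lies between G and the peak E on the axis — preferences dip and rise again. Not single-peaked.
Bloc 6: ranking walks positions 4-2-1-3; H is ranked above E even though E lies between H and the peak B on the axis — preferences dip and rise again. Not single-peaked.
Bloc 2 violates single-peakedness, so the profile is not single-peaked on this axis.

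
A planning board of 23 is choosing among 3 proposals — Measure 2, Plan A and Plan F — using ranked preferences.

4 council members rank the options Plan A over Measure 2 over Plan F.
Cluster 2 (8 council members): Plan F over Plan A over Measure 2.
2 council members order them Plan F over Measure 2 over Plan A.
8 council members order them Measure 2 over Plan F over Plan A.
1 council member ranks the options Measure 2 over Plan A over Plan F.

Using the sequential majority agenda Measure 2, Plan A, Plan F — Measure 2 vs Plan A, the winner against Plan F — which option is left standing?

Plan F

Round 1: Measure 2 vs Plan A — 11–12, Plan A advances.
Round 2: Plan A vs Plan F — 5–18, Plan F advances.
Plan F survives the agenda.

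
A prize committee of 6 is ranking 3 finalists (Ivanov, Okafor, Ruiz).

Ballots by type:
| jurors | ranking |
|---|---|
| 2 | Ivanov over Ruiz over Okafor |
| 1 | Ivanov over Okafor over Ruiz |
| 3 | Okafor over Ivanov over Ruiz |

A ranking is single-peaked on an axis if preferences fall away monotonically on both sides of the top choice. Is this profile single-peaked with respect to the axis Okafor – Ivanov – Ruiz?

Axis positions: Okafor=1, Ivanov=2, Ruiz=3.
Type 1 (peak Ivanov at position 2): ranking walks positions 2-3-1, expanding outward from the peak — single-peaked.
Type 2 (peak Ivanov at position 2): ranking walks positions 2-1-3, expanding outward from the peak — single-peaked.
Type 3 (peak Okafor at position 1): ranking walks positions 1-2-3, expanding outward from the peak — single-peaked.
Every ranking is single-peaked on this axis.

yes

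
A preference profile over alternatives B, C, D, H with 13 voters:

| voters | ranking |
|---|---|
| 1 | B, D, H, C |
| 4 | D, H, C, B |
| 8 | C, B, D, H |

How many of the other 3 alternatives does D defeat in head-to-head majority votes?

D against each rival (13 voters):
D vs B: B wins 9–4.
D vs C: 1+4 = 5 for D, 8 for C — C by 8–5.
D vs H: D is ranked higher on 1+4+8 = 13 ballots, H on 0. D wins 13–0.
D beats H; loses to B, C — 1 pairwise win.

1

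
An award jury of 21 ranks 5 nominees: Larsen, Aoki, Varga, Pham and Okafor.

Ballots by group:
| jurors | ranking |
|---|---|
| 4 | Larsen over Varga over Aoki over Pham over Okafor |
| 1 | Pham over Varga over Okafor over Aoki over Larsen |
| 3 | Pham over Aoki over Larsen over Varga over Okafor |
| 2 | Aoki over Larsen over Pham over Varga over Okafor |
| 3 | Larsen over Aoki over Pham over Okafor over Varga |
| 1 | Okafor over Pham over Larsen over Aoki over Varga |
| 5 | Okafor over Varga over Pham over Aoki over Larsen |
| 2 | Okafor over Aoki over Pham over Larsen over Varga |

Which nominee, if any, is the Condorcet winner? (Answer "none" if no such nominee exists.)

Aoki

Pairwise majorities:
Larsen vs Aoki: Aoki, 13–8.
Larsen vs Varga: Larsen, 15–6.
Larsen vs Pham: Pham wins 12–9.
Larsen vs Okafor: Larsen, 12–9.
Aoki vs Varga: Aoki wins 11–10.
Aoki vs Pham: Aoki, 11–10.
Aoki vs Okafor: Aoki wins 12–9.
Varga vs Pham: Pham, 12–9.
Varga vs Okafor: Okafor, 11–10.
Pham–Okafor: Pham 13–8.
Aoki wins every pairwise contest, so Aoki is the Condorcet winner.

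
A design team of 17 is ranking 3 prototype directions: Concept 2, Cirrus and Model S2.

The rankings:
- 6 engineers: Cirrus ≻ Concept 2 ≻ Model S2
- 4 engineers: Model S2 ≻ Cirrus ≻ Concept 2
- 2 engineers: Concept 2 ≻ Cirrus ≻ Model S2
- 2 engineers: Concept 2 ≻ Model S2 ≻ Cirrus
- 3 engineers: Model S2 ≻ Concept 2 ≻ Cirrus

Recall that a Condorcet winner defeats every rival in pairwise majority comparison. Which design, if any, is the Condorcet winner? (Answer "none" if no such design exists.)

Pairwise majorities:
Concept 2 vs Cirrus: Cirrus, 10–7.
Concept 2 vs Model S2: Concept 2 wins 10–7.
Cirrus vs Model S2: Model S2, 9–8.
Every design loses at least once (Concept 2 loses to Cirrus; Cirrus loses to Model S2; Model S2 loses to Concept 2). The majority relation contains the cycle Concept 2 → Model S2 → Cirrus → Concept 2, so there is no Condorcet winner.

none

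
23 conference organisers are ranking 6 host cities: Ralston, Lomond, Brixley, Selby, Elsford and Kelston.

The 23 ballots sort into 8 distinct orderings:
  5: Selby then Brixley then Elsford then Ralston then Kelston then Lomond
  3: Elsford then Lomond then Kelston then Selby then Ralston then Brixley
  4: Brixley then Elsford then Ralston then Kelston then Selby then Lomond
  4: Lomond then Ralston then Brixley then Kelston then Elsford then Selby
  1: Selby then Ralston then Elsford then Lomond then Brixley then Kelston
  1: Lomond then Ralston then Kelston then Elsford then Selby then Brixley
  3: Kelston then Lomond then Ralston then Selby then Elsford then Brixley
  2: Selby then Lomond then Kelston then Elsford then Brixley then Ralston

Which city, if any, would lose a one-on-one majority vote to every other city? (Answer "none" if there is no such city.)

Pairwise majorities:
Ralston vs Lomond: Lomond, 13–10.
Ralston vs Brixley: Ralston wins 12–11.
Ralston vs Selby: 4+4+1+3 = 12 for Ralston, 11 for Selby — Ralston by 12–11.
Ralston vs Elsford: 4+1+1+3 = 9 for Ralston, 14 for Elsford — Elsford by 14–9.
Ralston vs Kelston: Ralston preferred on 5+4+4+1+1 = 15 ballots; Ralston wins 15–8.
Lomond vs Brixley: Lomond wins 14–9.
Lomond vs Selby: 3+4+1+3 = 11 for Lomond, 12 for Selby — Selby by 12–11.
Lomond vs Elsford: Lomond preferred on 4+1+3+2 = 10 ballots; Elsford wins 13–10.
Lomond vs Kelston: Kelston wins 12–11.
Brixley vs Selby: Selby, 15–8.
Brixley vs Elsford: Brixley wins 13–10.
Brixley vs Kelston: Brixley preferred on 5+4+4+1 = 14 ballots; Brixley wins 14–9.
Selby vs Elsford: Selby preferred on 5+1+3+2 = 11 ballots; Elsford wins 12–11.
Selby vs Kelston: 5+1+2 = 8 for Selby, 15 for Kelston — Kelston by 15–8.
Elsford vs Kelston: Elsford preferred on 5+3+4+1 = 13 ballots; Elsford wins 13–10.
Each city has at least one pairwise win (Ralston beats Brixley; Lomond beats Ralston; Brixley beats Elsford; Selby beats Lomond; Elsford beats Ralston; Kelston beats Lomond) — no Condorcet loser.

none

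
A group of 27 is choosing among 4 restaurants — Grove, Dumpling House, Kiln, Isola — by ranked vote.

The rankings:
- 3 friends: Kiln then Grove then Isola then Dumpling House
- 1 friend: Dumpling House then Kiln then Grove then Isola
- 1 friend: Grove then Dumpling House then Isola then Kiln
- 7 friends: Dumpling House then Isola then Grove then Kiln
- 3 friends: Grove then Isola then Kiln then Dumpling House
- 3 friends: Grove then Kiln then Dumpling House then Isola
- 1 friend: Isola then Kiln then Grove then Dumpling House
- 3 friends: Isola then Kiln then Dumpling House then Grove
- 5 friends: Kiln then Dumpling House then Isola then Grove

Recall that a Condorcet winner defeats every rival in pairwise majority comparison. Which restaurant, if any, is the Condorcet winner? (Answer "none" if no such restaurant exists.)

none

Head-to-head results (27 friends):
Grove vs Dumpling House: 11 to 16, Dumpling House.
Grove vs Kiln: 1+7+3+3 = 14 for Grove, 13 for Kiln — Grove by 14–13.
Grove–Isola: Isola 16–11.
Dumpling House vs Kiln: Kiln, 18–9.
Dumpling House vs Isola: Dumpling House preferred on 1+1+7+3+5 = 17 ballots; Dumpling House wins 17–10.
Kiln vs Isola: 12 to 15, Isola.
Every restaurant loses at least once (Grove loses to Dumpling House; Dumpling House loses to Kiln; Kiln loses to Grove; Isola loses to Dumpling House). The majority relation contains the cycle Grove > Kiln > Dumpling House > Grove, so there is no Condorcet winner.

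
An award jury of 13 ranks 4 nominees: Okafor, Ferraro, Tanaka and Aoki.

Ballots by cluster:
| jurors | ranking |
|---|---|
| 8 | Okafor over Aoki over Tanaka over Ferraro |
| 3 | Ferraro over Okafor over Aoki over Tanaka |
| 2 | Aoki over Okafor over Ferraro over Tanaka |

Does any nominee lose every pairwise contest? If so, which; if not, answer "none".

Ferraro

Pairwise majorities:
Okafor–Ferraro: Okafor 10–3.
Okafor vs Tanaka: 13 to 0, Okafor.
Okafor vs Aoki: Okafor wins 11–2.
Ferraro vs Tanaka: Ferraro preferred on 3+2 = 5 ballots; Tanaka wins 8–5.
Ferraro vs Aoki: Ferraro is ranked higher on 3 ballots, Aoki on 10. Aoki wins 10–3.
Tanaka vs Aoki: Tanaka is ranked higher on 0 ballots, Aoki on 13. Aoki wins 13–0.
Ferraro loses to every other nominee — it is the Condorcet loser.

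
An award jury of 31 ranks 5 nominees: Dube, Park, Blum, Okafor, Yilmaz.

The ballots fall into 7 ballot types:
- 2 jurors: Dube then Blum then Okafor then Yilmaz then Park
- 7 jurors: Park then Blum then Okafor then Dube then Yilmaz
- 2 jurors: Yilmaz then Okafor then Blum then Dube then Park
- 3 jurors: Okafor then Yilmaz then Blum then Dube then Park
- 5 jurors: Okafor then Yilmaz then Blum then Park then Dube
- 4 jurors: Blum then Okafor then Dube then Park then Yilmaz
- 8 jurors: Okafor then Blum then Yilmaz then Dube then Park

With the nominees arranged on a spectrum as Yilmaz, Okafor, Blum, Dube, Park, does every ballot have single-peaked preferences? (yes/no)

Axis positions: Yilmaz=1, Okafor=2, Blum=3, Dube=4, Park=5.
Ballot type 1 (peak Dube at position 4): ranking walks positions 4-3-2-1-5, expanding outward from the peak — single-peaked.
Ballot type 2: ranking walks positions 5-3-2-4-1; Blum is ranked above Dube even though Dube lies between Blum and the peak Park on the axis — preferences dip and rise again. Not single-peaked.
Ballot type 3 (peak Yilmaz at position 1): ranking walks positions 1-2-3-4-5, expanding outward from the peak — single-peaked.
Ballot type 4 (peak Okafor at position 2): ranking walks positions 2-1-3-4-5, expanding outward from the peak — single-peaked.
Ballot type 5: ranking walks positions 2-1-3-5-4; Park is ranked above Dube even though Dube lies between Park and the peak Okafor on the axis — preferences dip and rise again. Not single-peaked.
Ballot type 6 (peak Blum at position 3): ranking walks positions 3-2-4-5-1, expanding outward from the peak — single-peaked.
Ballot type 7 (peak Okafor at position 2): ranking walks positions 2-3-1-4-5, expanding outward from the peak — single-peaked.
Ballot type 2 violates single-peakedness, so the profile is not single-peaked on this axis.

no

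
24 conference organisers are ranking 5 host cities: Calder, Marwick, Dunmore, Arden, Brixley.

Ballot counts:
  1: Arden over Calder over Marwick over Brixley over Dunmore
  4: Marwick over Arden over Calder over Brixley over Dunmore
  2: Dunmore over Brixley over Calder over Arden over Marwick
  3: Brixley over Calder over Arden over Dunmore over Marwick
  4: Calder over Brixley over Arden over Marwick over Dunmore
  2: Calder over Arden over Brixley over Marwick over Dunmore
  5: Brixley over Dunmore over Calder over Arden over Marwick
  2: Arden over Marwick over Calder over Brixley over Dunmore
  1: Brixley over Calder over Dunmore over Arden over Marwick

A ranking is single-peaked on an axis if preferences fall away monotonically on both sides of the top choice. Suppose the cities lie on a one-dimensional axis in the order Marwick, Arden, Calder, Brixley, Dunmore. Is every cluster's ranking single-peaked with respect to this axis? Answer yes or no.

yes

Axis positions: Marwick=1, Arden=2, Calder=3, Brixley=4, Dunmore=5.
Cluster 1 (peak Arden at position 2): ranking walks positions 2-3-1-4-5, expanding outward from the peak — single-peaked.
Cluster 2 (peak Marwick at position 1): ranking walks positions 1-2-3-4-5, expanding outward from the peak — single-peaked.
Cluster 3 (peak Dunmore at position 5): ranking walks positions 5-4-3-2-1, expanding outward from the peak — single-peaked.
Cluster 4 (peak Brixley at position 4): ranking walks positions 4-3-2-5-1, expanding outward from the peak — single-peaked.
Cluster 5 (peak Calder at position 3): ranking walks positions 3-4-2-1-5, expanding outward from the peak — single-peaked.
Cluster 6 (peak Calder at position 3): ranking walks positions 3-2-4-1-5, expanding outward from the peak — single-peaked.
Cluster 7 (peak Brixley at position 4): ranking walks positions 4-5-3-2-1, expanding outward from the peak — single-peaked.
Cluster 8 (peak Arden at position 2): ranking walks positions 2-1-3-4-5, expanding outward from the peak — single-peaked.
Cluster 9 (peak Brixley at position 4): ranking walks positions 4-3-5-2-1, expanding outward from the peak — single-peaked.
Every ranking is single-peaked on this axis.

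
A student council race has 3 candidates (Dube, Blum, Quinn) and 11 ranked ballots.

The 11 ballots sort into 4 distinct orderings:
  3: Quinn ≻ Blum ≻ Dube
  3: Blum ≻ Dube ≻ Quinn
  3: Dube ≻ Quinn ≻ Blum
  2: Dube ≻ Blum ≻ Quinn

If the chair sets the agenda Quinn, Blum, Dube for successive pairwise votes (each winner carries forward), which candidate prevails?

Round 1: Quinn vs Blum — 6–5, Quinn advances.
Round 2: Quinn vs Dube — 3–8, Dube advances.
Dube survives the agenda.

Dube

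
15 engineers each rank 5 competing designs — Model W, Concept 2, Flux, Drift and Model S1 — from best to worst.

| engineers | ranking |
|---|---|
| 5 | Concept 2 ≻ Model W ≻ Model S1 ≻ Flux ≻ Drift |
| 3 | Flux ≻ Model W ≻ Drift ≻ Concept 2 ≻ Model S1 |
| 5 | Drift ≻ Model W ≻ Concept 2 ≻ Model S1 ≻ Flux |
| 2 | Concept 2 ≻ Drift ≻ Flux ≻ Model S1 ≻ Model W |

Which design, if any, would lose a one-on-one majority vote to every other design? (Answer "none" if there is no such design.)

none

Head-to-head results (15 engineers):
Model W vs Concept 2: Model W wins 8–7.
Model W vs Flux: Model W, 10–5.
Model W vs Drift: Model W preferred on 5+3 = 8 ballots; Model W wins 8–7.
Model W vs Model S1: Model W preferred on 5+3+5 = 13 ballots; Model W wins 13–2.
Concept 2 vs Flux: 12 to 3, Concept 2.
Concept 2 vs Drift: Drift wins 8–7.
Concept 2 vs Model S1: Concept 2, 15–0.
Flux vs Drift: Flux is ranked higher on 5+3 = 8 ballots, Drift on 7. Flux wins 8–7.
Flux vs Model S1: Flux preferred on 3+2 = 5 ballots; Model S1 wins 10–5.
Drift vs Model S1: Drift, 10–5.
Every design wins at least one matchup (Model W beats Concept 2; Concept 2 beats Flux; Flux beats Drift; Drift beats Concept 2; Model S1 beats Flux), so there is no Condorcet loser.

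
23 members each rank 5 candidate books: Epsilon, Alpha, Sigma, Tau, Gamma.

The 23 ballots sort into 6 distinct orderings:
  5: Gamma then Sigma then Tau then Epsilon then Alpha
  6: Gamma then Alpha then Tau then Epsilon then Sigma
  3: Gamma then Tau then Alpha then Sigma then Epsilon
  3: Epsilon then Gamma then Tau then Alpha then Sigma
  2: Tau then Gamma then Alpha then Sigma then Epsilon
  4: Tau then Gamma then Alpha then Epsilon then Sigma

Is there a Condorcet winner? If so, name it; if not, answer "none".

Gamma

Check each pair by majority over 23 ballots:
Epsilon vs Alpha: Alpha, 15–8.
Epsilon vs Sigma: Epsilon wins 13–10.
Epsilon–Tau: Tau 20–3.
Epsilon–Gamma: Gamma 20–3.
Alpha vs Sigma: Alpha, 18–5.
Alpha vs Tau: Tau, 17–6.
Alpha vs Gamma: Gamma wins 23–0.
Sigma vs Tau: Tau wins 18–5.
Sigma vs Gamma: Gamma, 23–0.
Tau vs Gamma: Gamma wins 17–6.
Only Gamma has no losses; Gamma is the Condorcet winner.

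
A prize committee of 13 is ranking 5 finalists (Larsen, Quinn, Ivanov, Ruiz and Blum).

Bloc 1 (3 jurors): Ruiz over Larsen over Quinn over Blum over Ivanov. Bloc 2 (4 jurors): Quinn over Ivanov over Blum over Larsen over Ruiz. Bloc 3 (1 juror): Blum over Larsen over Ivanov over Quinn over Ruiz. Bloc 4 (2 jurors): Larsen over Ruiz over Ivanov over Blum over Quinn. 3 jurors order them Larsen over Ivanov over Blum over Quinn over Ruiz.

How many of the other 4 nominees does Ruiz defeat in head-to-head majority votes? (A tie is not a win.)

0

Ruiz against each rival (13 jurors):
Ruiz vs Larsen: Larsen wins 10–3.
Ruiz vs Quinn: 3+2 = 5 for Ruiz, 8 for Quinn — Quinn by 8–5.
Ruiz vs Ivanov: Ivanov, 8–5.
Ruiz vs Blum: Ruiz preferred on 3+2 = 5 ballots; Blum wins 8–5.
Ruiz beats no one; loses to Larsen, Quinn, Ivanov, Blum — 0 pairwise wins.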